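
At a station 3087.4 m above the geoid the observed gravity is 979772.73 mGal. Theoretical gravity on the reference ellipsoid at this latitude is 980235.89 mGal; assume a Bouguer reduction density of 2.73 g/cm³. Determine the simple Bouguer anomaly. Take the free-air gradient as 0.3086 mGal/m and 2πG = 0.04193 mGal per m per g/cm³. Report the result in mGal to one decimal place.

136.2

Free-air correction = 0.3086 × 3087.4 = 952.77 mGal
Free-air anomaly = 979772.73 − 980235.89 + (952.77) = 489.61 mGal
Bouguer slab correction = 0.04193 × 2.73 × 3087.4 = 353.41 mGal
Simple Bouguer anomaly = 489.61 − (353.41) = 136.20 mGal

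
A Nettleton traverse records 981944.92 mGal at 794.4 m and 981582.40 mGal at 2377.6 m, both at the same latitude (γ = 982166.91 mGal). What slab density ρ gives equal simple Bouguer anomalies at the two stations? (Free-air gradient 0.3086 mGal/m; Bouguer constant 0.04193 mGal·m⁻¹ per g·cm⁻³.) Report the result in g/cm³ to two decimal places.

1.90

Δg_obs = 981582.40 − 981944.92 = -362.52 mGal over Δh = 2377.6 − 794.4 = 1583.2 m
Equal Bouguer anomalies ⇒ Δg_obs + (0.3086 − 0.04193ρ)·Δh = 0
0.3086 − 0.04193ρ = −Δg_obs/Δh = 0.22898
ρ = (0.3086 − 0.22898) / 0.04193 = 1.90 g/cm³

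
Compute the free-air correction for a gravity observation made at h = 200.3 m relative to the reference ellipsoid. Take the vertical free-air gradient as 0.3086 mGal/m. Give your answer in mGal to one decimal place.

Free-air correction = 0.3086 × 200.3 = 61.8 mGal

61.8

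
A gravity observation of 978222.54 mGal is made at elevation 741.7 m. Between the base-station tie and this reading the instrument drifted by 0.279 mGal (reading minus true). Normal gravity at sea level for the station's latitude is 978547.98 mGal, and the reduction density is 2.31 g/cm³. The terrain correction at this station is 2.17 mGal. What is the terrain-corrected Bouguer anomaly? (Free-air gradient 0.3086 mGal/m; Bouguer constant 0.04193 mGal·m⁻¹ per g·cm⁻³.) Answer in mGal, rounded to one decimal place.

-166.5

Drift-corrected reading = 978222.54 − (0.279) = 978222.261 mGal
Free-air correction = 0.3086 × 741.7 = 228.89 mGal
Free-air anomaly = 978222.261 − 978547.98 + (228.89) = -96.829 mGal
Bouguer slab correction = 0.04193 × 2.31 × 741.7 = 71.84 mGal
Simple Bouguer anomaly = -96.829 − (71.84) = -168.669 mGal
Complete Bouguer anomaly = -168.669 + 2.17 = -166.499 mGal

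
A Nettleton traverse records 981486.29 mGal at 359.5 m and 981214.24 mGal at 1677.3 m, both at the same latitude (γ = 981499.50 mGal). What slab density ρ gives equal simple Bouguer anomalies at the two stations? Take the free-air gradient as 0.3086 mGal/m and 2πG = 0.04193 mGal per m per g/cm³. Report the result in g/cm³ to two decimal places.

2.44

Δg_obs = 981214.24 − 981486.29 = -272.05 mGal over Δh = 1677.3 − 359.5 = 1317.8 m
Equal Bouguer anomalies ⇒ Δg_obs + (0.3086 − 0.04193ρ)·Δh = 0
0.3086 − 0.04193ρ = −Δg_obs/Δh = 0.20644
ρ = (0.3086 − 0.20644) / 0.04193 = 2.44 g/cm³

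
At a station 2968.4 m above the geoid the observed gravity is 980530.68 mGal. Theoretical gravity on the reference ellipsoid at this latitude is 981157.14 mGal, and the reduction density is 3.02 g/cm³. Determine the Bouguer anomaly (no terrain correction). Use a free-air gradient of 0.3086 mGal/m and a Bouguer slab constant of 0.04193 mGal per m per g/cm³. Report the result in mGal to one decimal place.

Free-air correction = 0.3086 × 2968.4 = 916.05 mGal
Free-air anomaly = 980530.68 − 981157.14 + (916.05) = 289.59 mGal
Bouguer slab correction = 0.04193 × 3.02 × 2968.4 = 375.88 mGal
Simple Bouguer anomaly = 289.59 − (375.88) = -86.29 mGal

-86.3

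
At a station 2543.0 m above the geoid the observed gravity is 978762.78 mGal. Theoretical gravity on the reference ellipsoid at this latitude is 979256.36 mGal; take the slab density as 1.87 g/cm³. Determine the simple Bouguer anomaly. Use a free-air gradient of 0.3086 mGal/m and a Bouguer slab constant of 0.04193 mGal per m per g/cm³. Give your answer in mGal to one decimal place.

Free-air correction = 0.3086 × 2543.0 = 784.77 mGal
Free-air anomaly = 978762.78 − 979256.36 + (784.77) = 291.19 mGal
Bouguer slab correction = 0.04193 × 1.87 × 2543.0 = 199.39 mGal
Simple Bouguer anomaly = 291.19 − (199.39) = 91.80 mGal

91.8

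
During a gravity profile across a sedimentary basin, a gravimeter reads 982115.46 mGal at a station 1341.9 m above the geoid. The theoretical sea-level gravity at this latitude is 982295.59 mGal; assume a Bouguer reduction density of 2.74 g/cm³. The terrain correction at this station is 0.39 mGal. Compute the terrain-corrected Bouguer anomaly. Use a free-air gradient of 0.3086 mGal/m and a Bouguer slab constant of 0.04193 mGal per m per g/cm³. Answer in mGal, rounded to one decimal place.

80.2

Free-air correction = 0.3086 × 1341.9 = 414.11 mGal
Free-air anomaly = 982115.46 − 982295.59 + (414.11) = 233.98 mGal
Bouguer slab correction = 0.04193 × 2.74 × 1341.9 = 154.17 mGal
Simple Bouguer anomaly = 233.98 − (154.17) = 79.81 mGal
Complete Bouguer anomaly = 79.81 + 0.39 = 80.20 mGal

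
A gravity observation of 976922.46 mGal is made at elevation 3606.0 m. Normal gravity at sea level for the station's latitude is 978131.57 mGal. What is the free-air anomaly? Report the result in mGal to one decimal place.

-96.3

Free-air correction = 0.3086 × 3606.0 = 1112.81 mGal
Free-air anomaly = 976922.46 − 978131.57 + (1112.81) = -96.30 mGal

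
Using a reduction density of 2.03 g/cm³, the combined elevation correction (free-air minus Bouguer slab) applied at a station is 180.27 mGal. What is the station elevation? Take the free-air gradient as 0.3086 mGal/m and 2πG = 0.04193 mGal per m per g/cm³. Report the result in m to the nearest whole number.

807

Combined gradient = 0.3086 − 0.04193 × 2.03 = 0.2234821 mGal/m
h = 180.27 / 0.2234821 = 806.64 m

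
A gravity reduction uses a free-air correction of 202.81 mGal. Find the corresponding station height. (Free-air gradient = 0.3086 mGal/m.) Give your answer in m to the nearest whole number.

h = 202.81 / 0.3086 = 657.19 m

657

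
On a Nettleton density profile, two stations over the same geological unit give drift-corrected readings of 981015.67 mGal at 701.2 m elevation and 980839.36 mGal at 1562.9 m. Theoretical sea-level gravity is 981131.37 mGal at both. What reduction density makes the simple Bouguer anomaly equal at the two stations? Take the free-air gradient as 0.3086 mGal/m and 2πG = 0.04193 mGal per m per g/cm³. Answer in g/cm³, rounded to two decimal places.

Δg_obs = 980839.36 − 981015.67 = -176.31 mGal over Δh = 1562.9 − 701.2 = 861.7 m
Equal Bouguer anomalies ⇒ Δg_obs + (0.3086 − 0.04193ρ)·Δh = 0
0.3086 − 0.04193ρ = −Δg_obs/Δh = 0.20461
ρ = (0.3086 − 0.20461) / 0.04193 = 2.48 g/cm³

2.48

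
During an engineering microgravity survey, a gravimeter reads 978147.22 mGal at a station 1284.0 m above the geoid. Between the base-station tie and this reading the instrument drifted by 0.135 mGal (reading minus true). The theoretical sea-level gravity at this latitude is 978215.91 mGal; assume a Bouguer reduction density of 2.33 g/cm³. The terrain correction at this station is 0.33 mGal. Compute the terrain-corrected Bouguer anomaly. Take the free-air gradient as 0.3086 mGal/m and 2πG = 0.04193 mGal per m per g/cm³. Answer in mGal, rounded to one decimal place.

Drift-corrected reading = 978147.22 − (0.135) = 978147.085 mGal
Free-air correction = 0.3086 × 1284.0 = 396.24 mGal
Free-air anomaly = 978147.085 − 978215.91 + (396.24) = 327.415 mGal
Bouguer slab correction = 0.04193 × 2.33 × 1284.0 = 125.44 mGal
Simple Bouguer anomaly = 327.415 − (125.44) = 201.975 mGal
Complete Bouguer anomaly = 201.975 + 0.33 = 202.305 mGal

202.3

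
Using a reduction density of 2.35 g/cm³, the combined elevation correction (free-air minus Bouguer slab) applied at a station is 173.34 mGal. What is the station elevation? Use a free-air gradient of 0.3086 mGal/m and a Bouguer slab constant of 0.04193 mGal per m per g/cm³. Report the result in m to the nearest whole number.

825

Combined gradient = 0.3086 − 0.04193 × 2.35 = 0.2100645 mGal/m
h = 173.34 / 0.2100645 = 825.18 m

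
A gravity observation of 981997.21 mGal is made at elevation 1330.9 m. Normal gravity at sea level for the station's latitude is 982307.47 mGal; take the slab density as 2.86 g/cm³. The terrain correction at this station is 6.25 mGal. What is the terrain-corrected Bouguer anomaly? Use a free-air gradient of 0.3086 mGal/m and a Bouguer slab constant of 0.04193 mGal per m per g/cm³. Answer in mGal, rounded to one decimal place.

-52.9

Free-air correction = 0.3086 × 1330.9 = 410.72 mGal
Free-air anomaly = 981997.21 − 982307.47 + (410.72) = 100.46 mGal
Bouguer slab correction = 0.04193 × 2.86 × 1330.9 = 159.60 mGal
Simple Bouguer anomaly = 100.46 − (159.60) = -59.14 mGal
Complete Bouguer anomaly = -59.14 + 6.25 = -52.89 mGal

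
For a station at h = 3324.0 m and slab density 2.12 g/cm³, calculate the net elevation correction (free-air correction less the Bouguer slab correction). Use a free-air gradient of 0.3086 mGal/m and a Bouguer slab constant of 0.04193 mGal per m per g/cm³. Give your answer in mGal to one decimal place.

730.3

Combined gradient = 0.3086 − 0.04193 × 2.12 = 0.2197084 mGal/m
Combined elevation correction = 0.2197084 × 3324.0 = 730.3 mGal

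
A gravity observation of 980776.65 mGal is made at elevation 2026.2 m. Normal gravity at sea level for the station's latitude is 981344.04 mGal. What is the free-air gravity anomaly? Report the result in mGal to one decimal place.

Free-air correction = 0.3086 × 2026.2 = 625.29 mGal
Free-air anomaly = 980776.65 − 981344.04 + (625.29) = 57.90 mGal

57.9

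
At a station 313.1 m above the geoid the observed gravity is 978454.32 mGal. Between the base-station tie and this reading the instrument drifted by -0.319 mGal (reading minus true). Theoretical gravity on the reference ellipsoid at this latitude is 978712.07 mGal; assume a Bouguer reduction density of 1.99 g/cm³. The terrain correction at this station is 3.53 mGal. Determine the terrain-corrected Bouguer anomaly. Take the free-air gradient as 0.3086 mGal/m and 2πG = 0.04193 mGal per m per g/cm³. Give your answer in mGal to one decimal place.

-183.4

Drift-corrected reading = 978454.32 − (-0.319) = 978454.639 mGal
Free-air correction = 0.3086 × 313.1 = 96.62 mGal
Free-air anomaly = 978454.639 − 978712.07 + (96.62) = -160.811 mGal
Bouguer slab correction = 0.04193 × 1.99 × 313.1 = 26.13 mGal
Simple Bouguer anomaly = -160.811 − (26.13) = -186.941 mGal
Complete Bouguer anomaly = -186.941 + 3.53 = -183.411 mGal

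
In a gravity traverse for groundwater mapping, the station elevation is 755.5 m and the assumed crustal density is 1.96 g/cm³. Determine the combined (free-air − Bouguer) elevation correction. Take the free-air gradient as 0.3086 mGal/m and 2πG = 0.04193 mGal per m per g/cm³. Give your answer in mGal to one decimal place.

Combined gradient = 0.3086 − 0.04193 × 1.96 = 0.2264172 mGal/m
Combined elevation correction = 0.2264172 × 755.5 = 171.1 mGal

171.1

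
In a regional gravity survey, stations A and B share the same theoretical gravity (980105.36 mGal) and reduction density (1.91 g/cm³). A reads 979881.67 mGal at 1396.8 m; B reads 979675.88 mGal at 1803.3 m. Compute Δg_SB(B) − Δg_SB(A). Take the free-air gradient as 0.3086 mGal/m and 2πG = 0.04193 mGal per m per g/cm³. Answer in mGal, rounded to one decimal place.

Δg_SB(A) = 979881.67 − 980105.36 + 0.3086×1396.8 − 0.04193×1.91×1396.8 = 95.50 mGal
Δg_SB(B) = 979675.88 − 980105.36 + 0.3086×1803.3 − 0.04193×1.91×1803.3 = -17.40 mGal
Difference = -17.40 − (95.50) = -112.90 mGal

-112.9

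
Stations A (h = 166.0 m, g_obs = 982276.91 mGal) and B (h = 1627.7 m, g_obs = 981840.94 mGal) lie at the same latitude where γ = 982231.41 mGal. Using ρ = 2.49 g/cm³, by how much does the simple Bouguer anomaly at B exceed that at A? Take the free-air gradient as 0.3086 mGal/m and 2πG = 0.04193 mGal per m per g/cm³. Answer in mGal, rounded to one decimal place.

-137.5

Δg_SB(A) = 982276.91 − 982231.41 + 0.3086×166.0 − 0.04193×2.49×166.0 = 79.40 mGal
Δg_SB(B) = 981840.94 − 982231.41 + 0.3086×1627.7 − 0.04193×2.49×1627.7 = -58.10 mGal
Difference = -58.10 − (79.40) = -137.50 mGal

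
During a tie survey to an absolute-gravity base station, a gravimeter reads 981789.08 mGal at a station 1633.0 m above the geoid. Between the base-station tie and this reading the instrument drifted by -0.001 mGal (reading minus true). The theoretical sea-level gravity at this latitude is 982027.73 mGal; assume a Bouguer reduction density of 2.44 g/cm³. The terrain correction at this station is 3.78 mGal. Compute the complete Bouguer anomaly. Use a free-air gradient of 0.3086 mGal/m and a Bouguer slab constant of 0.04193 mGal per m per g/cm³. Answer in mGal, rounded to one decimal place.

Drift-corrected reading = 981789.08 − (-0.001) = 981789.081 mGal
Free-air correction = 0.3086 × 1633.0 = 503.94 mGal
Free-air anomaly = 981789.081 − 982027.73 + (503.94) = 265.291 mGal
Bouguer slab correction = 0.04193 × 2.44 × 1633.0 = 167.07 mGal
Simple Bouguer anomaly = 265.291 − (167.07) = 98.221 mGal
Complete Bouguer anomaly = 98.221 + 3.78 = 102.001 mGal

102.0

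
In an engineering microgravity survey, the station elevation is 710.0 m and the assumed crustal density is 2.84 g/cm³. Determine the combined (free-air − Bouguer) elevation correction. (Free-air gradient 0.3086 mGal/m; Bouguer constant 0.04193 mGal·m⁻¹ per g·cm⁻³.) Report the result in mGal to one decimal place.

134.6

Combined gradient = 0.3086 − 0.04193 × 2.84 = 0.1895188 mGal/m
Combined elevation correction = 0.1895188 × 710.0 = 134.6 mGal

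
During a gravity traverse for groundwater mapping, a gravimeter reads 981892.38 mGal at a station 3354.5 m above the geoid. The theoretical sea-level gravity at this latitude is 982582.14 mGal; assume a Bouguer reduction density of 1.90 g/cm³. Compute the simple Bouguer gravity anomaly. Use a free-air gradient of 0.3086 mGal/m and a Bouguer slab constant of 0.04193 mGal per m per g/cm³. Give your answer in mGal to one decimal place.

Free-air correction = 0.3086 × 3354.5 = 1035.20 mGal
Free-air anomaly = 981892.38 − 982582.14 + (1035.20) = 345.44 mGal
Bouguer slab correction = 0.04193 × 1.90 × 3354.5 = 267.24 mGal
Simple Bouguer anomaly = 345.44 − (267.24) = 78.20 mGal

78.2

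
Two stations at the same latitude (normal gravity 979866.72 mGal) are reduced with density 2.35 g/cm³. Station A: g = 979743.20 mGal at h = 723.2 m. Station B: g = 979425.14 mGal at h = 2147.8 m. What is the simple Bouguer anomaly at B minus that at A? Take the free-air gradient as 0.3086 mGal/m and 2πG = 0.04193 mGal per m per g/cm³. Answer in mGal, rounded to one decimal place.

-18.8

Δg_SB(A) = 979743.20 − 979866.72 + 0.3086×723.2 − 0.04193×2.35×723.2 = 28.40 mGal
Δg_SB(B) = 979425.14 − 979866.72 + 0.3086×2147.8 − 0.04193×2.35×2147.8 = 9.60 mGal
Difference = 9.60 − (28.40) = -18.80 mGal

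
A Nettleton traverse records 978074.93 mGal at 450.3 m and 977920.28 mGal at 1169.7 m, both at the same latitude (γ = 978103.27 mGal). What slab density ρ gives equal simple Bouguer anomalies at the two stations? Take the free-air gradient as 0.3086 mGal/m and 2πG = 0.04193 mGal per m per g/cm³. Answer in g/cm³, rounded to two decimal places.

Δg_obs = 977920.28 − 978074.93 = -154.65 mGal over Δh = 1169.7 − 450.3 = 719.4 m
Equal Bouguer anomalies ⇒ Δg_obs + (0.3086 − 0.04193ρ)·Δh = 0
0.3086 − 0.04193ρ = −Δg_obs/Δh = 0.21497
ρ = (0.3086 − 0.21497) / 0.04193 = 2.23 g/cm³

2.23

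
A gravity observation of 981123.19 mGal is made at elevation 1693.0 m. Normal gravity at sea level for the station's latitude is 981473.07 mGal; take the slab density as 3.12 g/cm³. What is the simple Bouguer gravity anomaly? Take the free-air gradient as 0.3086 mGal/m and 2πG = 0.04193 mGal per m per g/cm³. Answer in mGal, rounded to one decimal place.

-48.9

Free-air correction = 0.3086 × 1693.0 = 522.46 mGal
Free-air anomaly = 981123.19 − 981473.07 + (522.46) = 172.58 mGal
Bouguer slab correction = 0.04193 × 3.12 × 1693.0 = 221.48 mGal
Simple Bouguer anomaly = 172.58 − (221.48) = -48.90 mGal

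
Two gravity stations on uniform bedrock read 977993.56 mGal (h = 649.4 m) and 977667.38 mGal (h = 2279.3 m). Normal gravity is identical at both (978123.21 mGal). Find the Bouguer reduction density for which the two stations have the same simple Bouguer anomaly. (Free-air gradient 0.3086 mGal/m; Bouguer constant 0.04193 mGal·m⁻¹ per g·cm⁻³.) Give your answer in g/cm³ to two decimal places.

2.59

Δg_obs = 977667.38 − 977993.56 = -326.18 mGal over Δh = 2279.3 − 649.4 = 1629.9 m
Equal Bouguer anomalies ⇒ Δg_obs + (0.3086 − 0.04193ρ)·Δh = 0
0.3086 − 0.04193ρ = −Δg_obs/Δh = 0.20012
ρ = (0.3086 − 0.20012) / 0.04193 = 2.59 g/cm³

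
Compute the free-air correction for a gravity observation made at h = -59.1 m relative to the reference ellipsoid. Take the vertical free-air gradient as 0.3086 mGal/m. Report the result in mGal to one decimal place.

Free-air correction = 0.3086 × -59.1 = -18.2 mGal

-18.2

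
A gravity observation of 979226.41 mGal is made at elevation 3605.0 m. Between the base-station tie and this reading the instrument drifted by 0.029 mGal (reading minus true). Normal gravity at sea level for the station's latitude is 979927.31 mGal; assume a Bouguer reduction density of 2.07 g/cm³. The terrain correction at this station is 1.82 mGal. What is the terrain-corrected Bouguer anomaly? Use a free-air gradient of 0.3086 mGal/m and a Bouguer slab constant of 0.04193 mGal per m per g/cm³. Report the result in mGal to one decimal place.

Drift-corrected reading = 979226.41 − (0.029) = 979226.381 mGal
Free-air correction = 0.3086 × 3605.0 = 1112.50 mGal
Free-air anomaly = 979226.381 − 979927.31 + (1112.50) = 411.571 mGal
Bouguer slab correction = 0.04193 × 2.07 × 3605.0 = 312.90 mGal
Simple Bouguer anomaly = 411.571 − (312.90) = 98.671 mGal
Complete Bouguer anomaly = 98.671 + 1.82 = 100.491 mGal

100.5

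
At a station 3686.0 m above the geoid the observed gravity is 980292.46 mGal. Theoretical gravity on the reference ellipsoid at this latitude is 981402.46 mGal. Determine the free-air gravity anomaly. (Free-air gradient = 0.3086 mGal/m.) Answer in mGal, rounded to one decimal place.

27.5

Free-air correction = 0.3086 × 3686.0 = 1137.50 mGal
Free-air anomaly = 980292.46 − 981402.46 + (1137.50) = 27.50 mGal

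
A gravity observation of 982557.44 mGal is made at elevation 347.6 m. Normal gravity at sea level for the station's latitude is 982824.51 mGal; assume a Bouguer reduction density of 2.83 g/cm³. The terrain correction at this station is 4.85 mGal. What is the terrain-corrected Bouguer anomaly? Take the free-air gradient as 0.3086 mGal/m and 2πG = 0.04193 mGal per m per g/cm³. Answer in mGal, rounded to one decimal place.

Free-air correction = 0.3086 × 347.6 = 107.27 mGal
Free-air anomaly = 982557.44 − 982824.51 + (107.27) = -159.80 mGal
Bouguer slab correction = 0.04193 × 2.83 × 347.6 = 41.25 mGal
Simple Bouguer anomaly = -159.80 − (41.25) = -201.05 mGal
Complete Bouguer anomaly = -201.05 + 4.85 = -196.20 mGal

-196.2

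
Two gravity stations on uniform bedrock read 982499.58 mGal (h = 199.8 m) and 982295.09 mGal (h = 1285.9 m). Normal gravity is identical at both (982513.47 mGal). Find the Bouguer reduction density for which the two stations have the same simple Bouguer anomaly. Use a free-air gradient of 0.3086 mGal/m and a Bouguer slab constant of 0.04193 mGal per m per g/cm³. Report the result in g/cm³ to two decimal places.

2.87

Δg_obs = 982295.09 − 982499.58 = -204.49 mGal over Δh = 1285.9 − 199.8 = 1086.1 m
Equal Bouguer anomalies ⇒ Δg_obs + (0.3086 − 0.04193ρ)·Δh = 0
0.3086 − 0.04193ρ = −Δg_obs/Δh = 0.18828
ρ = (0.3086 − 0.18828) / 0.04193 = 2.87 g/cm³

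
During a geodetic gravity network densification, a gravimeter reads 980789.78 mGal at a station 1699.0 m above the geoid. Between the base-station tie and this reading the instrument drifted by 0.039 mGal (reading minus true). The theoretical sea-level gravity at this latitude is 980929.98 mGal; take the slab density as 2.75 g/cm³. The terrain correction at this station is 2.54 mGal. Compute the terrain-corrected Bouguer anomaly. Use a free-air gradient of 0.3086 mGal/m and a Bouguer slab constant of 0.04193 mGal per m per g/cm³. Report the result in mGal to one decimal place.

190.7

Drift-corrected reading = 980789.78 − (0.039) = 980789.741 mGal
Free-air correction = 0.3086 × 1699.0 = 524.31 mGal
Free-air anomaly = 980789.741 − 980929.98 + (524.31) = 384.071 mGal
Bouguer slab correction = 0.04193 × 2.75 × 1699.0 = 195.91 mGal
Simple Bouguer anomaly = 384.071 − (195.91) = 188.161 mGal
Complete Bouguer anomaly = 188.161 + 2.54 = 190.701 mGal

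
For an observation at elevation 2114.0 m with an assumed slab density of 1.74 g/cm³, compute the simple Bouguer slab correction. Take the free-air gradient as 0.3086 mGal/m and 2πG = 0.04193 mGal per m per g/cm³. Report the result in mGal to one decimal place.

Bouguer slab correction = 0.04193 × 1.74 × 2114.0 = 154.2 mGal

154.2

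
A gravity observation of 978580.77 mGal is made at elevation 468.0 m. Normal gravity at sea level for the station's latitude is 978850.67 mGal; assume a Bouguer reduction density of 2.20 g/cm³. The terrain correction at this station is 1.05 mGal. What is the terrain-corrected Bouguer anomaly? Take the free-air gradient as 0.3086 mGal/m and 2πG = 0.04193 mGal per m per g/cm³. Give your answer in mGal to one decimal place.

Free-air correction = 0.3086 × 468.0 = 144.42 mGal
Free-air anomaly = 978580.77 − 978850.67 + (144.42) = -125.48 mGal
Bouguer slab correction = 0.04193 × 2.20 × 468.0 = 43.17 mGal
Simple Bouguer anomaly = -125.48 − (43.17) = -168.65 mGal
Complete Bouguer anomaly = -168.65 + 1.05 = -167.60 mGal

-167.6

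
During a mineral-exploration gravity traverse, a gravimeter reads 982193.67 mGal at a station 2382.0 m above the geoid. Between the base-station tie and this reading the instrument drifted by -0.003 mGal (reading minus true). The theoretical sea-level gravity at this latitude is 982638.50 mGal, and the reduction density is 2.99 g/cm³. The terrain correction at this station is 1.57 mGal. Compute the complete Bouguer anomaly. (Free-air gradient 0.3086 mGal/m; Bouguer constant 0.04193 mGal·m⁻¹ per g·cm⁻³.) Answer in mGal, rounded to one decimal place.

Drift-corrected reading = 982193.67 − (-0.003) = 982193.673 mGal
Free-air correction = 0.3086 × 2382.0 = 735.09 mGal
Free-air anomaly = 982193.673 − 982638.50 + (735.09) = 290.263 mGal
Bouguer slab correction = 0.04193 × 2.99 × 2382.0 = 298.63 mGal
Simple Bouguer anomaly = 290.263 − (298.63) = -8.367 mGal
Complete Bouguer anomaly = -8.367 + 1.57 = -6.797 mGal

-6.8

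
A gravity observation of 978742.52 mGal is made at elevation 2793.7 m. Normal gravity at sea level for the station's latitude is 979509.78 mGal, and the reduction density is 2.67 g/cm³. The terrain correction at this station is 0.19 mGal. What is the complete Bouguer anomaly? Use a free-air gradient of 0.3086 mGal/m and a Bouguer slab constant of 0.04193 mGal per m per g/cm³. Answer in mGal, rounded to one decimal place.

Free-air correction = 0.3086 × 2793.7 = 862.14 mGal
Free-air anomaly = 978742.52 − 979509.78 + (862.14) = 94.88 mGal
Bouguer slab correction = 0.04193 × 2.67 × 2793.7 = 312.76 mGal
Simple Bouguer anomaly = 94.88 − (312.76) = -217.88 mGal
Complete Bouguer anomaly = -217.88 + 0.19 = -217.69 mGal

-217.7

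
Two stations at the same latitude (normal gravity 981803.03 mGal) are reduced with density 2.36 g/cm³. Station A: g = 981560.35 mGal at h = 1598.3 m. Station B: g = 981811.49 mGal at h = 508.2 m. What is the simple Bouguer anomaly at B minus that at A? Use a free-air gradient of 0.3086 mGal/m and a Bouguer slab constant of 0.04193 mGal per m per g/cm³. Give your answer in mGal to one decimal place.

22.6

Δg_SB(A) = 981560.35 − 981803.03 + 0.3086×1598.3 − 0.04193×2.36×1598.3 = 92.40 mGal
Δg_SB(B) = 981811.49 − 981803.03 + 0.3086×508.2 − 0.04193×2.36×508.2 = 115.00 mGal
Difference = 115.00 − (92.40) = 22.60 mGal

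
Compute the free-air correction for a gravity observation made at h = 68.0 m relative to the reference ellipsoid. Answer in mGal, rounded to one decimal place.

21.0

Free-air correction = 0.3086 × 68.0 = 21.0 mGal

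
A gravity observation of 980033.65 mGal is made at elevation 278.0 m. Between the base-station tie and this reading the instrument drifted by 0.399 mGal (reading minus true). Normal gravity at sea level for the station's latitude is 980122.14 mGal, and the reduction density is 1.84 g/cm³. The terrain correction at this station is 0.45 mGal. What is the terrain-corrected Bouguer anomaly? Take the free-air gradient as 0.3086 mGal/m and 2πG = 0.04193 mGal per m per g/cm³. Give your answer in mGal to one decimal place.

-24.1

Drift-corrected reading = 980033.65 − (0.399) = 980033.251 mGal
Free-air correction = 0.3086 × 278.0 = 85.79 mGal
Free-air anomaly = 980033.251 − 980122.14 + (85.79) = -3.099 mGal
Bouguer slab correction = 0.04193 × 1.84 × 278.0 = 21.45 mGal
Simple Bouguer anomaly = -3.099 − (21.45) = -24.549 mGal
Complete Bouguer anomaly = -24.549 + 0.45 = -24.099 mGal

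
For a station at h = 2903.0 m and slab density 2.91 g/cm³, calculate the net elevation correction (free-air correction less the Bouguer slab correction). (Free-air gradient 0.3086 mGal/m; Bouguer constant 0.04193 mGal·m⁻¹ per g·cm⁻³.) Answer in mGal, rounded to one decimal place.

Combined gradient = 0.3086 − 0.04193 × 2.91 = 0.1865837 mGal/m
Combined elevation correction = 0.1865837 × 2903.0 = 541.7 mGal

541.7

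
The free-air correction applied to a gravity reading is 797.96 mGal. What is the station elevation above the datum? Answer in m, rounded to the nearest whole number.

2586

h = 797.96 / 0.3086 = 2585.74 m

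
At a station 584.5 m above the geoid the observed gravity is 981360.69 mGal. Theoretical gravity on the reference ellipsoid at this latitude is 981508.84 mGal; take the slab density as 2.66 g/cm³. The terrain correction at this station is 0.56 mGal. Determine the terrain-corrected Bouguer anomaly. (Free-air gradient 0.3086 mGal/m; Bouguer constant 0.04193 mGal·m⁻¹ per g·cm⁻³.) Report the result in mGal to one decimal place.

Free-air correction = 0.3086 × 584.5 = 180.38 mGal
Free-air anomaly = 981360.69 − 981508.84 + (180.38) = 32.23 mGal
Bouguer slab correction = 0.04193 × 2.66 × 584.5 = 65.19 mGal
Simple Bouguer anomaly = 32.23 − (65.19) = -32.96 mGal
Complete Bouguer anomaly = -32.96 + 0.56 = -32.40 mGal

-32.4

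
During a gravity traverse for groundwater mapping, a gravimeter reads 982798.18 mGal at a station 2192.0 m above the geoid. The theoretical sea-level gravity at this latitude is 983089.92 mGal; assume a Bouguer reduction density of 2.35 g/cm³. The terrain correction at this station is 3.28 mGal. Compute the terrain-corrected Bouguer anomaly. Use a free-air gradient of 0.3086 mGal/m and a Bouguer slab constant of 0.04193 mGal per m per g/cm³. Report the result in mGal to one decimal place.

Free-air correction = 0.3086 × 2192.0 = 676.45 mGal
Free-air anomaly = 982798.18 − 983089.92 + (676.45) = 384.71 mGal
Bouguer slab correction = 0.04193 × 2.35 × 2192.0 = 215.99 mGal
Simple Bouguer anomaly = 384.71 − (215.99) = 168.72 mGal
Complete Bouguer anomaly = 168.72 + 3.28 = 172.00 mGal

172.0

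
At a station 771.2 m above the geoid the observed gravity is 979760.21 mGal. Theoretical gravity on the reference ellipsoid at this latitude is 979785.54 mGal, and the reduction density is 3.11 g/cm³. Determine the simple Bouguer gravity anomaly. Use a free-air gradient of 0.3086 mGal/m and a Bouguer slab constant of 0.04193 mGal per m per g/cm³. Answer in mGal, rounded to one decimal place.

Free-air correction = 0.3086 × 771.2 = 237.99 mGal
Free-air anomaly = 979760.21 − 979785.54 + (237.99) = 212.66 mGal
Bouguer slab correction = 0.04193 × 3.11 × 771.2 = 100.57 mGal
Simple Bouguer anomaly = 212.66 − (100.57) = 112.09 mGal

112.1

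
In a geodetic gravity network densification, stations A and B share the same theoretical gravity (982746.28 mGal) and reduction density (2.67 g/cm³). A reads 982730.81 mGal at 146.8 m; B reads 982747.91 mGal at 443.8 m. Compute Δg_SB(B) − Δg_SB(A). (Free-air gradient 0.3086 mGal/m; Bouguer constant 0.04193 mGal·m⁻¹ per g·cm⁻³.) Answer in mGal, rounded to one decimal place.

Δg_SB(A) = 982730.81 − 982746.28 + 0.3086×146.8 − 0.04193×2.67×146.8 = 13.40 mGal
Δg_SB(B) = 982747.91 − 982746.28 + 0.3086×443.8 − 0.04193×2.67×443.8 = 88.90 mGal
Difference = 88.90 − (13.40) = 75.50 mGal

75.5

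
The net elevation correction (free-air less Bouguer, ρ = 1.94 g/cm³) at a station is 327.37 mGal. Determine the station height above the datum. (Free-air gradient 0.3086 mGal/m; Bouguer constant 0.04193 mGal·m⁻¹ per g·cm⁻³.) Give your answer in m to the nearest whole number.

Combined gradient = 0.3086 − 0.04193 × 1.94 = 0.2272558 mGal/m
h = 327.37 / 0.2272558 = 1440.54 m

1441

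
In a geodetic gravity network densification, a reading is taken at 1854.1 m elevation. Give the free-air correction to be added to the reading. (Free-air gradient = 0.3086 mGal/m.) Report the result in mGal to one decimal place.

Free-air correction = 0.3086 × 1854.1 = 572.2 mGal

572.2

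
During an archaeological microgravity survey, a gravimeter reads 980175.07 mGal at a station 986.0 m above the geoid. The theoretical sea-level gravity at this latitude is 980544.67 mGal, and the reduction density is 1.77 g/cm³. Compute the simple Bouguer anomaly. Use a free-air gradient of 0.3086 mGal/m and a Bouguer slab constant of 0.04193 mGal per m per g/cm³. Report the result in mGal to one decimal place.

Free-air correction = 0.3086 × 986.0 = 304.28 mGal
Free-air anomaly = 980175.07 − 980544.67 + (304.28) = -65.32 mGal
Bouguer slab correction = 0.04193 × 1.77 × 986.0 = 73.18 mGal
Simple Bouguer anomaly = -65.32 − (73.18) = -138.50 mGal

-138.5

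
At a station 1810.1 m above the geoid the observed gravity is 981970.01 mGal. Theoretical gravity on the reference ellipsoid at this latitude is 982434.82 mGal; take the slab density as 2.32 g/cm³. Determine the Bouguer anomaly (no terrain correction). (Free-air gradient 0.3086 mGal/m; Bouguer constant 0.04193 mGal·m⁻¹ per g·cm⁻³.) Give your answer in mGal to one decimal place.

-82.3

Free-air correction = 0.3086 × 1810.1 = 558.60 mGal
Free-air anomaly = 981970.01 − 982434.82 + (558.60) = 93.79 mGal
Bouguer slab correction = 0.04193 × 2.32 × 1810.1 = 176.08 mGal
Simple Bouguer anomaly = 93.79 − (176.08) = -82.29 mGal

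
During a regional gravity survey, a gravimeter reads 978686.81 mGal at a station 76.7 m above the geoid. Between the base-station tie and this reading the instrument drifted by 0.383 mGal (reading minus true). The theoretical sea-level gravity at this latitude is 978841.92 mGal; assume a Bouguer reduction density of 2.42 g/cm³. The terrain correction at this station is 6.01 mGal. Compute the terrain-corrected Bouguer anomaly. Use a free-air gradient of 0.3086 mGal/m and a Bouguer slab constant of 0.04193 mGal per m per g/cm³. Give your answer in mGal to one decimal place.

Drift-corrected reading = 978686.81 − (0.383) = 978686.427 mGal
Free-air correction = 0.3086 × 76.7 = 23.67 mGal
Free-air anomaly = 978686.427 − 978841.92 + (23.67) = -131.823 mGal
Bouguer slab correction = 0.04193 × 2.42 × 76.7 = 7.78 mGal
Simple Bouguer anomaly = -131.823 − (7.78) = -139.603 mGal
Complete Bouguer anomaly = -139.603 + 6.01 = -133.593 mGal

-133.6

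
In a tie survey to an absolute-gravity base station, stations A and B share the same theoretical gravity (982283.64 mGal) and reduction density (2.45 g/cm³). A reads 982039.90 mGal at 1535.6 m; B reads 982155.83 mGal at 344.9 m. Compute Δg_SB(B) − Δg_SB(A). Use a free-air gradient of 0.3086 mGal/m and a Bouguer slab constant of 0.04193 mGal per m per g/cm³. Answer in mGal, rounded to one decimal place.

-129.2

Δg_SB(A) = 982039.90 − 982283.64 + 0.3086×1535.6 − 0.04193×2.45×1535.6 = 72.40 mGal
Δg_SB(B) = 982155.83 − 982283.64 + 0.3086×344.9 − 0.04193×2.45×344.9 = -56.80 mGal
Difference = -56.80 − (72.40) = -129.20 mGal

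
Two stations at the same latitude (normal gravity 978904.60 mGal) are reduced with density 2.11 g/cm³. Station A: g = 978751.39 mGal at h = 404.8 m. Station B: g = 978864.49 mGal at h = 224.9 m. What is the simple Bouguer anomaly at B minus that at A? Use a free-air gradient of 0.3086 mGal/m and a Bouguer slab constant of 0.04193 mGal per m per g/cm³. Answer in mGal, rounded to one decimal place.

Δg_SB(A) = 978751.39 − 978904.60 + 0.3086×404.8 − 0.04193×2.11×404.8 = -64.10 mGal
Δg_SB(B) = 978864.49 − 978904.60 + 0.3086×224.9 − 0.04193×2.11×224.9 = 9.40 mGal
Difference = 9.40 − (-64.10) = 73.50 mGal

73.5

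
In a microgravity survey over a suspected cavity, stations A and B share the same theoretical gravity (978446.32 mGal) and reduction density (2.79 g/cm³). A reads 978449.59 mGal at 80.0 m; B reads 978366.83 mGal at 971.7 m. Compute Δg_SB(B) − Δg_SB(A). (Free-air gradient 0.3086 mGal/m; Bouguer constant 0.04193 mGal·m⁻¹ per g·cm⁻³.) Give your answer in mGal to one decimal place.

88.1

Δg_SB(A) = 978449.59 − 978446.32 + 0.3086×80.0 − 0.04193×2.79×80.0 = 18.60 mGal
Δg_SB(B) = 978366.83 − 978446.32 + 0.3086×971.7 − 0.04193×2.79×971.7 = 106.70 mGal
Difference = 106.70 − (18.60) = 88.10 mGal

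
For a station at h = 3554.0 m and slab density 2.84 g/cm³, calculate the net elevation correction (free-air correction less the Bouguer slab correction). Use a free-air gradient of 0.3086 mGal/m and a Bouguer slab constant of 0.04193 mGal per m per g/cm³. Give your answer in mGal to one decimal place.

Combined gradient = 0.3086 − 0.04193 × 2.84 = 0.1895188 mGal/m
Combined elevation correction = 0.1895188 × 3554.0 = 673.5 mGal

673.5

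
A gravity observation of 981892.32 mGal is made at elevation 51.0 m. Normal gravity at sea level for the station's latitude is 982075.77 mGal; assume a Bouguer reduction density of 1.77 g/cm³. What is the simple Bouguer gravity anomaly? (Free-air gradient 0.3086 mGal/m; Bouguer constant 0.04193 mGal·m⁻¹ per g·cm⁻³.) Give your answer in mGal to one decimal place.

-171.5

Free-air correction = 0.3086 × 51.0 = 15.74 mGal
Free-air anomaly = 981892.32 − 982075.77 + (15.74) = -167.71 mGal
Bouguer slab correction = 0.04193 × 1.77 × 51.0 = 3.79 mGal
Simple Bouguer anomaly = -167.71 − (3.79) = -171.50 mGal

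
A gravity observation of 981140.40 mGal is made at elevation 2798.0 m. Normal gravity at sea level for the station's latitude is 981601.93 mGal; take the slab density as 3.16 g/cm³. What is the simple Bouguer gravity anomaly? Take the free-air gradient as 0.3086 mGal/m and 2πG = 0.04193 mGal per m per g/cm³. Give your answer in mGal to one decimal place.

31.2

Free-air correction = 0.3086 × 2798.0 = 863.46 mGal
Free-air anomaly = 981140.40 − 981601.93 + (863.46) = 401.93 mGal
Bouguer slab correction = 0.04193 × 3.16 × 2798.0 = 370.73 mGal
Simple Bouguer anomaly = 401.93 − (370.73) = 31.20 mGal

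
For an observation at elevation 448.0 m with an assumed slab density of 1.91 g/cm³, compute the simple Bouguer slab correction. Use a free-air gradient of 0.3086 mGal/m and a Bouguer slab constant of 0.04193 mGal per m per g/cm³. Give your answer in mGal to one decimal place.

35.9

Bouguer slab correction = 0.04193 × 1.91 × 448.0 = 35.9 mGal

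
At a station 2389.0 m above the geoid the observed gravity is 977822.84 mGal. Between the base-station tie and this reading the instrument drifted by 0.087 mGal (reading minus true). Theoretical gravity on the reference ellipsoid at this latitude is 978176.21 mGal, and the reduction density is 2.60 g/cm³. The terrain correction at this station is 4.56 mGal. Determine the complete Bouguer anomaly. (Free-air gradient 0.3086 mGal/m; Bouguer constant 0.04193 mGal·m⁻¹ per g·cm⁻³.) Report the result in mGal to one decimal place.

127.9

Drift-corrected reading = 977822.84 − (0.087) = 977822.753 mGal
Free-air correction = 0.3086 × 2389.0 = 737.25 mGal
Free-air anomaly = 977822.753 − 978176.21 + (737.25) = 383.793 mGal
Bouguer slab correction = 0.04193 × 2.60 × 2389.0 = 260.44 mGal
Simple Bouguer anomaly = 383.793 − (260.44) = 123.353 mGal
Complete Bouguer anomaly = 123.353 + 4.56 = 127.913 mGal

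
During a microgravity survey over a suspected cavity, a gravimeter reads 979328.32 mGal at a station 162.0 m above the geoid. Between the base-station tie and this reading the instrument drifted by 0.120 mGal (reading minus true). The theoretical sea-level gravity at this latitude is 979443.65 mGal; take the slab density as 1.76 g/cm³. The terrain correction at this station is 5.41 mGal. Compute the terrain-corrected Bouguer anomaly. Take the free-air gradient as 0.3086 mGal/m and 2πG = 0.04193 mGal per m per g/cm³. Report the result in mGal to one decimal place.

-72.0

Drift-corrected reading = 979328.32 − (0.120) = 979328.200 mGal
Free-air correction = 0.3086 × 162.0 = 49.99 mGal
Free-air anomaly = 979328.200 − 979443.65 + (49.99) = -65.460 mGal
Bouguer slab correction = 0.04193 × 1.76 × 162.0 = 11.96 mGal
Simple Bouguer anomaly = -65.460 − (11.96) = -77.420 mGal
Complete Bouguer anomaly = -77.420 + 5.41 = -72.010 mGal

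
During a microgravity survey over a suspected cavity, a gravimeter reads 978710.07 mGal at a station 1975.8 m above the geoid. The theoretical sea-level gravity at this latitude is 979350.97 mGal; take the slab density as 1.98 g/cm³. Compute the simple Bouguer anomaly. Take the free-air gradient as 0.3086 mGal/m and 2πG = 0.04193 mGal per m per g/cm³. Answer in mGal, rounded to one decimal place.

Free-air correction = 0.3086 × 1975.8 = 609.73 mGal
Free-air anomaly = 978710.07 − 979350.97 + (609.73) = -31.17 mGal
Bouguer slab correction = 0.04193 × 1.98 × 1975.8 = 164.03 mGal
Simple Bouguer anomaly = -31.17 − (164.03) = -195.20 mGal

-195.2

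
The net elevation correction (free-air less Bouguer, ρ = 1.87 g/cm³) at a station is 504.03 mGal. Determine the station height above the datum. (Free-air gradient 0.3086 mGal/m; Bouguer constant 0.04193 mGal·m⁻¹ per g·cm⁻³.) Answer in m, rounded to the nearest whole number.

Combined gradient = 0.3086 − 0.04193 × 1.87 = 0.2301909 mGal/m
h = 504.03 / 0.2301909 = 2189.62 m

2190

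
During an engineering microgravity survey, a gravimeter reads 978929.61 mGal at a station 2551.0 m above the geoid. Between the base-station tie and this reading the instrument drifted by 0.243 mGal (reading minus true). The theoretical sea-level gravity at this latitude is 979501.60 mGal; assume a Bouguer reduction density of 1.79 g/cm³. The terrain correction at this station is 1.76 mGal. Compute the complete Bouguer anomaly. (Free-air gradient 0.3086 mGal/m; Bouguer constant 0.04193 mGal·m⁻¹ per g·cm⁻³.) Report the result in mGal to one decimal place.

Drift-corrected reading = 978929.61 − (0.243) = 978929.367 mGal
Free-air correction = 0.3086 × 2551.0 = 787.24 mGal
Free-air anomaly = 978929.367 − 979501.60 + (787.24) = 215.007 mGal
Bouguer slab correction = 0.04193 × 1.79 × 2551.0 = 191.46 mGal
Simple Bouguer anomaly = 215.007 − (191.46) = 23.547 mGal
Complete Bouguer anomaly = 23.547 + 1.76 = 25.307 mGal

25.3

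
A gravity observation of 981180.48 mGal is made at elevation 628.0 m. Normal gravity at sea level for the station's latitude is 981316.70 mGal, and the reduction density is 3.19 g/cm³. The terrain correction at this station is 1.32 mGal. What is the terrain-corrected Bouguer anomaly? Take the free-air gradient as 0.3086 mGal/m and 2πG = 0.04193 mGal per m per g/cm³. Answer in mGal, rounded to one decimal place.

-25.1

Free-air correction = 0.3086 × 628.0 = 193.80 mGal
Free-air anomaly = 981180.48 − 981316.70 + (193.80) = 57.58 mGal
Bouguer slab correction = 0.04193 × 3.19 × 628.0 = 84.00 mGal
Simple Bouguer anomaly = 57.58 − (84.00) = -26.42 mGal
Complete Bouguer anomaly = -26.42 + 1.32 = -25.10 mGal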